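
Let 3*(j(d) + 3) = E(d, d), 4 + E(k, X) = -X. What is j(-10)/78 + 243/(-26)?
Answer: -365/39 ≈ -9.3590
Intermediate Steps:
E(k, X) = -4 - X
j(d) = -13/3 - d/3 (j(d) = -3 + (-4 - d)/3 = -3 + (-4/3 - d/3) = -13/3 - d/3)
j(-10)/78 + 243/(-26) = (-13/3 - ⅓*(-10))/78 + 243/(-26) = (-13/3 + 10/3)*(1/78) + 243*(-1/26) = -1*1/78 - 243/26 = -1/78 - 243/26 = -365/39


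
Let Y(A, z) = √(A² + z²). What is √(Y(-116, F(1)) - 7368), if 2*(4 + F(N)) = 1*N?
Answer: √(-29472 + 2*√53873)/2 ≈ 85.158*I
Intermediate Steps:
F(N) = -4 + N/2 (F(N) = -4 + (1*N)/2 = -4 + N/2)
√(Y(-116, F(1)) - 7368) = √(√((-116)² + (-4 + (½)*1)²) - 7368) = √(√(13456 + (-4 + ½)²) - 7368) = √(√(13456 + (-7/2)²) - 7368) = √(√(13456 + 49/4) - 7368) = √(√(53873/4) - 7368) = √(√53873/2 - 7368) = √(-7368 + √53873/2)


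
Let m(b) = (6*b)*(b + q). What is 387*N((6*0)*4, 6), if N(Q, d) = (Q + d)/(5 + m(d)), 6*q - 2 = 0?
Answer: 2322/233 ≈ 9.9657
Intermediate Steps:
q = 1/3 (q = 1/3 + (1/6)*0 = 1/3 + 0 = 1/3 ≈ 0.33333)
m(b) = 6*b*(1/3 + b) (m(b) = (6*b)*(b + 1/3) = (6*b)*(1/3 + b) = 6*b*(1/3 + b))
N(Q, d) = (Q + d)/(5 + 2*d*(1 + 3*d))
387*N((6*0)*4, 6) = 387*(((6*0)*4 + 6)/(5 + 2*6*(1 + 3*6))) = 387*((0*4 + 6)/(5 + 2*6*(1 + 18))) = 387*((0 + 6)/(5 + 2*6*19)) = 387*(6/(5 + 228)) = 387*(6/233) = 2322/233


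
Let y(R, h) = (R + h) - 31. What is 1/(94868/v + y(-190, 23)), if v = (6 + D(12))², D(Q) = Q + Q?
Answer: -225/20833 ≈ -0.010800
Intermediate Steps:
y(R, h) = -31 + R + h
D(Q) = 2*Q
v = 900 (v = (6 + 2*12)² = (6 + 24)² = 30² = 900)
1/(94868/v + y(-190, 23)) = 1/(94868/900 + (-31 - 190 + 23)) = 1/(94868*(1/900) - 198) = 1/(23717/225 - 198) = 1/(-20833/225) = -225/20833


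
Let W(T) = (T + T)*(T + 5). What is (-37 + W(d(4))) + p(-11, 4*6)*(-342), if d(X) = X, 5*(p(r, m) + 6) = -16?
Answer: 15907/5 ≈ 3181.4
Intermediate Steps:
p(r, m) = -46/5 (p(r, m) = -6 + (⅕)*(-16) = -6 - 16/5 = -46/5)
W(T) = 2*T*(5 + T) (W(T) = (2*T)*(5 + T) = 2*T*(5 + T))
(-37 + W(d(4))) + p(-11, 4*6)*(-342) = (-37 + 2*4*(5 + 4)) - 46/5*(-342) = (-37 + 2*4*9) + 15732/5 = (-37 + 72) + 15732/5 = 35 + 15732/5 = 15907/5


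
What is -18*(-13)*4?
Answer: 936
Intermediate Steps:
-18*(-13)*4 = 234*4 = 936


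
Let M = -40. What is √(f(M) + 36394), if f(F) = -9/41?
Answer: √61177945/41 ≈ 190.77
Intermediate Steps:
f(F) = -9/41 (f(F) = -9*1/41 = -9/41)
√(f(M) + 36394) = √(-9/41 + 36394) = √(1492145/41) = √61177945/41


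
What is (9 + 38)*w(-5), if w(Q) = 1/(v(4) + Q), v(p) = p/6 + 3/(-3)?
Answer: -141/16 ≈ -8.8125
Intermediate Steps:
v(p) = -1 + p/6 (v(p) = p*(⅙) + 3*(-⅓) = p/6 - 1 = -1 + p/6)
w(Q) = 1/(-⅓ + Q) (w(Q) = 1/((-1 + (⅙)*4) + Q) = 1/((-1 + ⅔) + Q) = 1/(-⅓ + Q))
(9 + 38)*w(-5) = (9 + 38)*(3/(-1 + 3*(-5))) = 47*(3/(-1 - 15)) = 47*(3/(-16)) = 47*(3*(-1/16)) = 47*(-3/16) = -141/16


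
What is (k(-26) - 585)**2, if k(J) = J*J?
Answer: 8281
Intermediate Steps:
k(J) = J**2
(k(-26) - 585)**2 = ((-26)**2 - 585)**2 = (676 - 585)**2 = 91**2 = 8281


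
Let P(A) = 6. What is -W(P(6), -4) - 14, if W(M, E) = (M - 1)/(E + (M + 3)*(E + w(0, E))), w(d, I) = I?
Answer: -1059/76 ≈ -13.934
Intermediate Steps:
W(M, E) = (-1 + M)/(E + 2*E*(3 + M)) (W(M, E) = (M - 1)/(E + (M + 3)*(E + E)) = (-1 + M)/(E + (3 + M)*(2*E)) = (-1 + M)/(E + 2*E*(3 + M)))
-W(P(6), -4) - 14 = -(-1 + 6)/((-4)*(7 + 2*6)) - 14 = -(-1)*5/(4*(7 + 12)) - 14 = -(-1)*5/(4*19) - 14 = -1*(-5/76) - 14 = 5/76 - 14 = -1059/76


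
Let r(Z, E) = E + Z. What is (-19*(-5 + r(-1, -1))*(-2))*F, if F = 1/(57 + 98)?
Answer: -266/155 ≈ -1.7161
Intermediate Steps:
F = 1/155 ≈ 0.0064516
(-19*(-5 + r(-1, -1))*(-2))*F = -19*(-5 + (-1 - 1))*(-2)*(1/155) = -19*(-5 - 2)*(-2)*(1/155) = -(-133)*(-2)*(1/155) = -19*14*(1/155) = -266*1/155 = -266/155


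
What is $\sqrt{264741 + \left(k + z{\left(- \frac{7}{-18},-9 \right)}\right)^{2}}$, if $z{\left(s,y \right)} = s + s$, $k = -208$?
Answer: $\frac{\sqrt{24922246}}{9} \approx 554.69$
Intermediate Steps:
$z{\left(s,y \right)} = 2 s$
$\sqrt{264741 + \left(k + z{\left(- \frac{7}{-18},-9 \right)}\right)^{2}} = \sqrt{264741 + \left(-208 + 2 \left(- \frac{7}{-18}\right)\right)^{2}} = \sqrt{264741 + \left(-208 + 2 \left(\left(-7\right) \left(- \frac{1}{18}\right)\right)\right)^{2}} = \sqrt{264741 + \left(-208 + 2 \cdot \frac{7}{18}\right)^{2}} = \sqrt{264741 + \left(-208 + \frac{7}{9}\right)^{2}} = \sqrt{264741 + \left(- \frac{1865}{9}\right)^{2}} = \sqrt{264741 + \frac{3478225}{81}} = \sqrt{\frac{24922246}{81}} = \frac{\sqrt{24922246}}{9}$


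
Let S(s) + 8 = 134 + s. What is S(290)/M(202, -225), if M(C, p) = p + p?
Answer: -208/225 ≈ -0.92444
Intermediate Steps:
M(C, p) = 2*p
S(s) = 126 + s (S(s) = -8 + (134 + s) = 126 + s)
S(290)/M(202, -225) = (126 + 290)/((2*(-225))) = 416/(-450) = 416*(-1/450) = -208/225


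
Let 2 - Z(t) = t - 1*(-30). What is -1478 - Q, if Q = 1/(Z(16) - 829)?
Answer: -1290293/873 ≈ -1478.0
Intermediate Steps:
Z(t) = -28 - t (Z(t) = 2 - (t - 1*(-30)) = 2 - (t + 30) = 2 - (30 + t) = 2 + (-30 - t) = -28 - t)
Q = -1/873 (Q = 1/((-28 - 1*16) - 829) = 1/((-28 - 16) - 829) = 1/(-44 - 829) = 1/(-873) = -1/873 ≈ -0.0011455)
-1478 - Q = -1478 - 1*(-1/873) = -1478 + 1/873 = -1290293/873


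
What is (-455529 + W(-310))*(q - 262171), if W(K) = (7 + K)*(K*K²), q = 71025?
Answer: -1725325364711766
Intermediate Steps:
W(K) = K³*(7 + K) (W(K) = (7 + K)*K³ = K³*(7 + K))
(-455529 + W(-310))*(q - 262171) = (-455529 + (-310)³*(7 - 310))*(71025 - 262171) = (-455529 - 29791000*(-303))*(-191146) = (-455529 + 9026673000)*(-191146) = 9026217471*(-191146) = -1725325364711766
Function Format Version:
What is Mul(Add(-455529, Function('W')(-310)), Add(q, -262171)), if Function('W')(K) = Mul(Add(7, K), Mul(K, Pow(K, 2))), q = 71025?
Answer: -1725325364711766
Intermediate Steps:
Function('W')(K) = Mul(Pow(K, 3), Add(7, K)) (Function('W')(K) = Mul(Add(7, K), Pow(K, 3)) = Mul(Pow(K, 3), Add(7, K)))
Mul(Add(-455529, Function('W')(-310)), Add(q, -262171)) = Mul(Add(-455529, Mul(Pow(-310, 3), Add(7, -310))), Add(71025, -262171)) = Mul(Add(-455529, Mul(-29791000, -303)), -191146) = Mul(Add(-455529, 9026673000), -191146) = Mul(9026217471, -191146) = -1725325364711766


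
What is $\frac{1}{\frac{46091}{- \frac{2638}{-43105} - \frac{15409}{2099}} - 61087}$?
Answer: $- \frac{658667783}{44406232473066} \approx -1.4833 \cdot 10^{-5}$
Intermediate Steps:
$\frac{1}{\frac{46091}{- \frac{2638}{-43105} - \frac{15409}{2099}} - 61087} = \frac{1}{\frac{46091}{\left(-2638\right) \left(- \frac{1}{43105}\right) - \frac{15409}{2099}} - 61087} = \frac{1}{\frac{46091}{\frac{2638}{43105} - \frac{15409}{2099}} - 61087} = \frac{1}{\frac{46091}{- \frac{658667783}{90477395}} - 61087} = \frac{1}{46091 \left(- \frac{90477395}{658667783}\right) - 61087} = \frac{1}{- \frac{4170193612945}{658667783} - 61087} = \frac{1}{- \frac{44406232473066}{658667783}} = - \frac{658667783}{44406232473066}$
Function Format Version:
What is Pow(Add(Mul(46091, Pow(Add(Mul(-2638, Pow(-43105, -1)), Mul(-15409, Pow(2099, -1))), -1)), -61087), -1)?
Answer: Rational(-658667783, 44406232473066) ≈ -1.4833e-5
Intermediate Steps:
Pow(Add(Mul(46091, Pow(Add(Mul(-2638, Pow(-43105, -1)), Mul(-15409, Pow(2099, -1))), -1)), -61087), -1) = Pow(Add(Mul(46091, Pow(Add(Mul(-2638, Rational(-1, 43105)), Mul(-15409, Rational(1, 2099))), -1)), -61087), -1) = Pow(Add(Mul(46091, Pow(Add(Rational(2638, 43105), Rational(-15409, 2099)), -1)), -61087), -1) = Pow(Add(Mul(46091, Pow(Rational(-658667783, 90477395), -1)), -61087), -1) = Pow(Add(Mul(46091, Rational(-90477395, 658667783)), -61087), -1) = Pow(Add(Rational(-4170193612945, 658667783), -61087), -1) = Pow(Rational(-44406232473066, 658667783), -1) = Rational(-658667783, 44406232473066)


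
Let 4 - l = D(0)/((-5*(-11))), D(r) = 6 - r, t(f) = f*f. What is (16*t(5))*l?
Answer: 17120/11 ≈ 1556.4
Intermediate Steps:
t(f) = f²
l = 214/55 (l = 4 - (6 - 1*0)/((-5*(-11))) = 4 - (6 + 0)/55 = 4 - 6/55 = 214/55 ≈ 3.8909)
(16*t(5))*l = (16*5²)*(214/55) = (16*25)*(214/55) = 400*(214/55) = 17120/11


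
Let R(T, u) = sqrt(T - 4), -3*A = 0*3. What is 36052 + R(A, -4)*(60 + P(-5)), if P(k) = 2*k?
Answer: 36052 + 100*I ≈ 36052.0 + 100.0*I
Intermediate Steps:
A = 0 (A = -0*3 = -1/3*0 = 0)
R(T, u) = sqrt(-4 + T)
36052 + R(A, -4)*(60 + P(-5)) = 36052 + sqrt(-4 + 0)*(60 + 2*(-5)) = 36052 + sqrt(-4)*(60 - 10) = 36052 + (2*I)*50 = 36052 + 100*I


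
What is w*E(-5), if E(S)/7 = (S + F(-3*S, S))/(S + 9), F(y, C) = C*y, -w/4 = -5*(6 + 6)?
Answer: -33600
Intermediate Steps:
w = 240 (w = -(-20)*(6 + 6) = -(-20)*12 = -4*(-60) = 240)
E(S) = 7*(S - 3*S²)/(9 + S) (E(S) = 7*((S + S*(-3*S))/(S + 9)) = 7*((S - 3*S²)/(9 + S)) = 7*(S - 3*S²)/(9 + S))
w*E(-5) = 240*(7*(-5)*(1 - 3*(-5))/(9 - 5)) = 240*(7*(-5)*(1 + 15)/4) = 240*(7*(-5)*(¼)*16) = 240*(-140) = -33600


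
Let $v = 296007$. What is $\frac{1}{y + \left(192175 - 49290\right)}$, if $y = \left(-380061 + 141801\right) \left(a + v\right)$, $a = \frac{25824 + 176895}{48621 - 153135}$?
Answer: $- \frac{17419}{1228492791111275} \approx -1.4179 \cdot 10^{-11}$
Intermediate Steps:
$a = - \frac{67573}{34838}$ ($a = \frac{202719}{-104514} = 202719 \left(- \frac{1}{104514}\right) = - \frac{67573}{34838} \approx -1.9396$)
$y = - \frac{1228495280025090}{17419}$ ($y = \left(-380061 + 141801\right) \left(- \frac{67573}{34838} + 296007\right) = \left(-238260\right) \frac{10312224293}{34838} = - \frac{1228495280025090}{17419} \approx -7.0526 \cdot 10^{10}$)
$\frac{1}{y + \left(192175 - 49290\right)} = \frac{1}{- \frac{1228495280025090}{17419} + \left(192175 - 49290\right)} = \frac{1}{- \frac{1228495280025090}{17419} + 142885} = \frac{1}{- \frac{1228492791111275}{17419}} = - \frac{17419}{1228492791111275}$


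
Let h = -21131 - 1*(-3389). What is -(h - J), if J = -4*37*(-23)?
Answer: 21146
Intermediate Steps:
h = -17742 (h = -21131 + 3389 = -17742)
J = 3404 (J = -148*(-23) = 3404)
-(h - J) = -(-17742 - 1*3404) = -(-17742 - 3404) = -1*(-21146) = 21146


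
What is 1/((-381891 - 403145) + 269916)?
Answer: -1/515120 ≈ -1.9413e-6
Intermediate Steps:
1/((-381891 - 403145) + 269916) = 1/(-785036 + 269916) = 1/(-515120) = -1/515120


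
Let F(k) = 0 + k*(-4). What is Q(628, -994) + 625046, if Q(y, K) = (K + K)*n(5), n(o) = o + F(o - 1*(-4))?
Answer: 686674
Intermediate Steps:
F(k) = -4*k (F(k) = 0 - 4*k = -4*k)
n(o) = -16 - 3*o (n(o) = o - 4*(o - 1*(-4)) = o - 4*(o + 4) = o - 4*(4 + o) = o + (-16 - 4*o) = -16 - 3*o)
Q(y, K) = -62*K (Q(y, K) = (K + K)*(-16 - 3*5) = (2*K)*(-16 - 15) = (2*K)*(-31) = -62*K)
Q(628, -994) + 625046 = -62*(-994) + 625046 = 61628 + 625046 = 686674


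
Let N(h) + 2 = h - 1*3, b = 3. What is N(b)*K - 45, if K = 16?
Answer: -77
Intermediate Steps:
N(h) = -5 + h (N(h) = -2 + (h - 1*3) = -2 + (h - 3) = -2 + (-3 + h) = -5 + h)
N(b)*K - 45 = (-5 + 3)*16 - 45 = -2*16 - 45 = -32 - 45 = -77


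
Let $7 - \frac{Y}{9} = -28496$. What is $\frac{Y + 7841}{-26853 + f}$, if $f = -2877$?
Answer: $- \frac{132184}{14865} \approx -8.8923$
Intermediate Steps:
$Y = 256527$ ($Y = 63 - -256464 = 63 + 256464 = 256527$)
$\frac{Y + 7841}{-26853 + f} = \frac{256527 + 7841}{-26853 - 2877} = \frac{264368}{-29730} = 264368 \left(- \frac{1}{29730}\right) = - \frac{132184}{14865}$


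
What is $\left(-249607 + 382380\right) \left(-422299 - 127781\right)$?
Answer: $-73035771840$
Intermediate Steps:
$\left(-249607 + 382380\right) \left(-422299 - 127781\right) = 132773 \left(-550080\right) = -73035771840$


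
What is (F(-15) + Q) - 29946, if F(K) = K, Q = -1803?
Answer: -31764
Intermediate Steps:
(F(-15) + Q) - 29946 = (-15 - 1803) - 29946 = -1818 - 29946 = -31764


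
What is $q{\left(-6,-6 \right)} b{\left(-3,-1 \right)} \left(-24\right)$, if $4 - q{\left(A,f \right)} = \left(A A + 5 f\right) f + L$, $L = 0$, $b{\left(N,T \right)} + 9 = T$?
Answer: $9600$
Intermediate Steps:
$b{\left(N,T \right)} = -9 + T$
$q{\left(A,f \right)} = 4 - f \left(A^{2} + 5 f\right)$ ($q{\left(A,f \right)} = 4 - \left(\left(A A + 5 f\right) f + 0\right) = 4 - \left(\left(A^{2} + 5 f\right) f + 0\right) = 4 - \left(f \left(A^{2} + 5 f\right) + 0\right) = 4 - f \left(A^{2} + 5 f\right)$)
$q{\left(-6,-6 \right)} b{\left(-3,-1 \right)} \left(-24\right) = \left(4 - 5 \left(-6\right)^{2} - - 6 \left(-6\right)^{2}\right) \left(-9 - 1\right) \left(-24\right) = \left(4 - 180 - \left(-6\right) 36\right) \left(-10\right) \left(-24\right) = \left(4 - 180 + 216\right) \left(-10\right) \left(-24\right) = 40 \left(-10\right) \left(-24\right) = \left(-400\right) \left(-24\right) = 9600$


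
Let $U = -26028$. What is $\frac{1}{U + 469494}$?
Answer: $\frac{1}{443466} \approx 2.255 \cdot 10^{-6}$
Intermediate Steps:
$\frac{1}{U + 469494} = \frac{1}{-26028 + 469494} = \frac{1}{443466}$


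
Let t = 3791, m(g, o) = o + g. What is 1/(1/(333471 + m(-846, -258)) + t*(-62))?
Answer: -332367/78120204413 ≈ -4.2546e-6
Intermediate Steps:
m(g, o) = g + o
1/(1/(333471 + m(-846, -258)) + t*(-62)) = 1/(1/(333471 + (-846 - 258)) + 3791*(-62)) = 1/(1/(333471 - 1104) - 235042) = 1/(1/332367 - 235042) = 1/(-78120204413/332367) = -332367/78120204413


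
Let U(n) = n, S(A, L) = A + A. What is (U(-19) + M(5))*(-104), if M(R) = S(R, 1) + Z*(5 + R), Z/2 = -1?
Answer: 3016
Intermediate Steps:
Z = -2 (Z = 2*(-1) = -2)
S(A, L) = 2*A
M(R) = -10 (M(R) = 2*R - 2*(5 + R) = 2*R + (-10 - 2*R) = -10)
(U(-19) + M(5))*(-104) = (-19 - 10)*(-104) = -29*(-104) = 3016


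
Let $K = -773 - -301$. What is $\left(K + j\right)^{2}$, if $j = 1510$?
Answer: $1077444$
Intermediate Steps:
$K = -472$ ($K = -773 + 301 = -472$)
$\left(K + j\right)^{2} = \left(-472 + 1510\right)^{2} = 1038^{2} = 1077444$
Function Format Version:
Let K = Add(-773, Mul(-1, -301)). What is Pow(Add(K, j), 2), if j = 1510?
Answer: 1077444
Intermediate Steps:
K = -472 (K = Add(-773, 301) = -472)
Pow(Add(K, j), 2) = Pow(Add(-472, 1510), 2) = Pow(1038, 2) = 1077444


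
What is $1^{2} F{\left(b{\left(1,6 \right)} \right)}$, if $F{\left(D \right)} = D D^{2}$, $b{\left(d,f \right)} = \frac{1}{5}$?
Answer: $\frac{1}{125} \approx 0.008$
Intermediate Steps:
$b{\left(d,f \right)} = \frac{1}{5}$
$F{\left(D \right)} = D^{3}$
$1^{2} F{\left(b{\left(1,6 \right)} \right)} = \frac{1^{2}}{125} = 1 \cdot \frac{1}{125} = \frac{1}{125}$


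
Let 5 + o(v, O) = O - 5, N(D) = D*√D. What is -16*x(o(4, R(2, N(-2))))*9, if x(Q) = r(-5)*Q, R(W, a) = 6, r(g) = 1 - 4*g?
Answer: 12096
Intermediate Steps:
N(D) = D^(3/2)
o(v, O) = -10 + O (o(v, O) = -5 + (O - 5) = -5 + (-5 + O) = -10 + O)
x(Q) = 21*Q (x(Q) = (1 - 4*(-5))*Q = (1 + 20)*Q = 21*Q)
-16*x(o(4, R(2, N(-2))))*9 = -336*(-10 + 6)*9 = -336*(-4)*9 = -16*(-84)*9 = 1344*9 = 12096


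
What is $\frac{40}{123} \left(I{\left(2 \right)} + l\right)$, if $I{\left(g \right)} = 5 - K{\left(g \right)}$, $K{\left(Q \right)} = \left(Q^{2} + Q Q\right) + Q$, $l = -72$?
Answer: $- \frac{3080}{123} \approx -25.041$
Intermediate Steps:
$K{\left(Q \right)} = Q + 2 Q^{2}$ ($K{\left(Q \right)} = \left(Q^{2} + Q^{2}\right) + Q = 2 Q^{2} + Q = Q + 2 Q^{2}$)
$I{\left(g \right)} = 5 - g \left(1 + 2 g\right)$
$\frac{40}{123} \left(I{\left(2 \right)} + l\right) = \frac{40}{123} \left(\left(5 - 2 \left(1 + 2 \cdot 2\right)\right) - 72\right) = 40 \cdot \frac{1}{123} \left(\left(5 - 2 \left(1 + 4\right)\right) - 72\right) = \frac{40 \left(\left(5 - 2 \cdot 5\right) - 72\right)}{123} = \frac{40 \left(\left(5 - 10\right) - 72\right)}{123} = \frac{40 \left(-5 - 72\right)}{123} = \frac{40}{123} \left(-77\right) = - \frac{3080}{123}$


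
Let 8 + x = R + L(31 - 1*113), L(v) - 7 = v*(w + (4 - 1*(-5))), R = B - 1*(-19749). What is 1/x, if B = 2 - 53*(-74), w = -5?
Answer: 1/23344 ≈ 4.2838e-5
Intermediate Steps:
B = 3924 (B = 2 + 3922 = 3924)
R = 23673 (R = 3924 - 1*(-19749) = 3924 + 19749 = 23673)
L(v) = 7 + 4*v (L(v) = 7 + v*(-5 + (4 - 1*(-5))) = 7 + v*(-5 + (4 + 5)) = 7 + v*(-5 + 9) = 7 + v*4 = 7 + 4*v)
x = 23344 (x = -8 + (23673 + (7 + 4*(31 - 1*113))) = -8 + (23673 + (7 + 4*(31 - 113))) = -8 + (23673 + (7 + 4*(-82))) = -8 + (23673 + (7 - 328)) = -8 + (23673 - 321) = -8 + 23352 = 23344)
1/x = 1/23344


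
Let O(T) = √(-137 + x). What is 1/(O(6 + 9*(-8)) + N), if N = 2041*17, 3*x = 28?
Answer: 104091/3611645810 - I*√1149/3611645810 ≈ 2.8821e-5 - 9.3854e-9*I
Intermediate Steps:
x = 28/3 (x = (⅓)*28 = 28/3 ≈ 9.3333)
O(T) = I*√1149/3 (O(T) = √(-137 + 28/3) = √(-383/3) = I*√1149/3)
N = 34697
1/(O(6 + 9*(-8)) + N) = 1/(I*√1149/3 + 34697) = 1/(34697 + I*√1149/3)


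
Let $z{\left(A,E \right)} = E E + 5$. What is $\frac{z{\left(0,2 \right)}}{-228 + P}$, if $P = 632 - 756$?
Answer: $- \frac{9}{352} \approx -0.025568$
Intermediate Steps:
$P = -124$ ($P = 632 - 756 = -124$)
$z{\left(A,E \right)} = 5 + E^{2}$ ($z{\left(A,E \right)} = E^{2} + 5 = 5 + E^{2}$)
$\frac{z{\left(0,2 \right)}}{-228 + P} = \frac{5 + 2^{2}}{-228 - 124} = \frac{5 + 4}{-352} = 9 \left(- \frac{1}{352}\right) = - \frac{9}{352}$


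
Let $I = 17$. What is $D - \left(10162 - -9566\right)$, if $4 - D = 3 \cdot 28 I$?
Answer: $-21152$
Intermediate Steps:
$D = -1424$ ($D = 4 - 3 \cdot 28 \cdot 17 = 4 - 84 \cdot 17 = 4 - 1428 = -1424$)
$D - \left(10162 - -9566\right) = -1424 - \left(10162 - -9566\right) = -1424 - \left(10162 + 9566\right) = -1424 - 19728 = -21152$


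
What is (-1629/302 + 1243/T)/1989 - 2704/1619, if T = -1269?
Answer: -2065106621281/1234099558458 ≈ -1.6734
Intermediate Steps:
(-1629/302 + 1243/T)/1989 - 2704/1619 = (-1629/302 + 1243/(-1269))/1989 - 2704/1619 = (-1629*1/302 + 1243*(-1/1269))*(1/1989) - 2704*1/1619 = (-1629/302 - 1243/1269)*(1/1989) - 2704/1619 = -2442587/383238*1/1989 - 2704/1619 = -2442587/762260382 - 2704/1619 = -2065106621281/1234099558458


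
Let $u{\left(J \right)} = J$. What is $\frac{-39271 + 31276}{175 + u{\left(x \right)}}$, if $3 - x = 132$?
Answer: $- \frac{7995}{46} \approx -173.8$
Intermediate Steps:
$x = -129$ ($x = 3 - 132 = -129$)
$\frac{-39271 + 31276}{175 + u{\left(x \right)}} = \frac{-39271 + 31276}{175 - 129} = - \frac{7995}{46}$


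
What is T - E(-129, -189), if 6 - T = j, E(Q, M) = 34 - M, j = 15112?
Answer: -15329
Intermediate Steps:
T = -15106 (T = 6 - 1*15112 = 6 - 15112 = -15106)
T - E(-129, -189) = -15106 - (34 - 1*(-189)) = -15106 - (34 + 189) = -15106 - 1*223 = -15106 - 223 = -15329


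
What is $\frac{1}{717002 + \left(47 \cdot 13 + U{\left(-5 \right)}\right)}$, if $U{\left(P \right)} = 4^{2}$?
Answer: $\frac{1}{717629} \approx 1.3935 \cdot 10^{-6}$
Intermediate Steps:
$U{\left(P \right)} = 16$
$\frac{1}{717002 + \left(47 \cdot 13 + U{\left(-5 \right)}\right)} = \frac{1}{717002 + \left(47 \cdot 13 + 16\right)} = \frac{1}{717002 + \left(611 + 16\right)} = \frac{1}{717002 + 627} = \frac{1}{717629}$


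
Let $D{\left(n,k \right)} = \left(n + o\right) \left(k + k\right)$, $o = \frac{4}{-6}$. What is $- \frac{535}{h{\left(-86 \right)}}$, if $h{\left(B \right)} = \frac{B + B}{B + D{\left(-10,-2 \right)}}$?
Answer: $- \frac{34775}{258} \approx -134.79$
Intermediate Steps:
$o = - \frac{2}{3}$ ($o = 4 \left(- \frac{1}{6}\right) = - \frac{2}{3} \approx -0.66667$)
$D{\left(n,k \right)} = 2 k \left(- \frac{2}{3} + n\right)$ ($D{\left(n,k \right)} = \left(n - \frac{2}{3}\right) \left(k + k\right) = \left(- \frac{2}{3} + n\right) 2 k = 2 k \left(- \frac{2}{3} + n\right)$)
$h{\left(B \right)} = \frac{2 B}{\frac{128}{3} + B}$ ($h{\left(B \right)} = \frac{B + B}{B + \frac{2}{3} \left(-2\right) \left(-2 + 3 \left(-10\right)\right)} = \frac{2 B}{B + \frac{2}{3} \left(-2\right) \left(-2 - 30\right)} = \frac{2 B}{B + \frac{2}{3} \left(-2\right) \left(-32\right)} = \frac{2 B}{B + \frac{128}{3}} = \frac{2 B}{\frac{128}{3} + B}$)
$- \frac{535}{h{\left(-86 \right)}} = - \frac{535}{6 \left(-86\right) \frac{1}{128 + 3 \left(-86\right)}} = - \frac{535}{6 \left(-86\right) \frac{1}{128 - 258}} = - \frac{535}{6 \left(-86\right) \frac{1}{-130}} = - \frac{535}{6 \left(-86\right) \left(- \frac{1}{130}\right)} = - \frac{535}{\frac{258}{65}} = \left(-535\right) \frac{65}{258} = - \frac{34775}{258}$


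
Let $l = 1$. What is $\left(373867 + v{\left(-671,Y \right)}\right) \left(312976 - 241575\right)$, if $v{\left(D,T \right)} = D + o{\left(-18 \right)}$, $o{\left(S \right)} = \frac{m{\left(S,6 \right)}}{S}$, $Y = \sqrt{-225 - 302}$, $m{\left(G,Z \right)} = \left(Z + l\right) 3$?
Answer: $\frac{159878905769}{6} \approx 2.6646 \cdot 10^{10}$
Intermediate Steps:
$m{\left(G,Z \right)} = 3 + 3 Z$ ($m{\left(G,Z \right)} = \left(Z + 1\right) 3 = \left(1 + Z\right) 3 = 3 + 3 Z$)
$Y = i \sqrt{527}$ ($Y = \sqrt{-527} = i \sqrt{527} \approx 22.956 i$)
$o{\left(S \right)} = \frac{21}{S}$ ($o{\left(S \right)} = \frac{3 + 3 \cdot 6}{S} = \frac{3 + 18}{S} = \frac{21}{S}$)
$v{\left(D,T \right)} = - \frac{7}{6} + D$ ($v{\left(D,T \right)} = D + \frac{21}{-18} = D + 21 \left(- \frac{1}{18}\right) = D - \frac{7}{6} = - \frac{7}{6} + D$)
$\left(373867 + v{\left(-671,Y \right)}\right) \left(312976 - 241575\right) = \left(373867 - \frac{4033}{6}\right) \left(312976 - 241575\right) = \left(373867 - \frac{4033}{6}\right) 71401 = \frac{2239169}{6} \cdot 71401 = \frac{159878905769}{6}$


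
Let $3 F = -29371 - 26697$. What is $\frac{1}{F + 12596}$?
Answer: $- \frac{3}{18280} \approx -0.00016411$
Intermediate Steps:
$F = - \frac{56068}{3}$ ($F = \frac{-29371 - 26697}{3} = \frac{1}{3} \left(-56068\right) = - \frac{56068}{3} \approx -18689.0$)
$\frac{1}{F + 12596} = \frac{1}{- \frac{56068}{3} + 12596} = \frac{1}{- \frac{18280}{3}} = - \frac{3}{18280}$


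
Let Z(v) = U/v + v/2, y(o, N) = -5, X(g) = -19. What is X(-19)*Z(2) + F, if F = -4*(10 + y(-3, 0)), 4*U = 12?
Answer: -135/2 ≈ -67.500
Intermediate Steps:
U = 3 (U = (¼)*12 = 3)
Z(v) = v/2 + 3/v (Z(v) = 3/v + v/2 = v/2 + 3/v)
F = -20 (F = -4*(10 - 5) = -4*5 = -20)
X(-19)*Z(2) + F = -19*((½)*2 + 3/2) - 20 = -19*(1 + 3*(½)) - 20 = -19*(1 + 3/2) - 20 = -19*5/2 - 20 = -95/2 - 20 = -135/2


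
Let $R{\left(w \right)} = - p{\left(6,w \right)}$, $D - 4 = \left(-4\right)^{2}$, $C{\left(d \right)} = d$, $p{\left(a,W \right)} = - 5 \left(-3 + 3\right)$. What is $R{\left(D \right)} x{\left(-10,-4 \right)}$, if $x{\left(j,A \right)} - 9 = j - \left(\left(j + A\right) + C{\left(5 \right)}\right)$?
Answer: $0$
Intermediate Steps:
$p{\left(a,W \right)} = 0$ ($p{\left(a,W \right)} = \left(-5\right) 0 = 0$)
$D = 20$ ($D = 4 + \left(-4\right)^{2} = 4 + 16 = 20$)
$R{\left(w \right)} = 0$ ($R{\left(w \right)} = \left(-1\right) 0 = 0$)
$x{\left(j,A \right)} = 4 - A$ ($x{\left(j,A \right)} = 9 + \left(j - \left(\left(j + A\right) + 5\right)\right) = 9 + \left(j - \left(\left(A + j\right) + 5\right)\right) = 9 + \left(j - \left(5 + A + j\right)\right) = 9 - \left(5 + A\right) = 4 - A$)
$R{\left(D \right)} x{\left(-10,-4 \right)} = 0 \left(4 - -4\right) = 0 \left(4 + 4\right) = 0 \cdot 8 = 0$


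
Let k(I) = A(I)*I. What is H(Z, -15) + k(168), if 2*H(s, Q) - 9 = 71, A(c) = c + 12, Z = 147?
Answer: 30280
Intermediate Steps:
A(c) = 12 + c
H(s, Q) = 40 (H(s, Q) = 9/2 + (½)*71 = 9/2 + 71/2 = 40)
k(I) = I*(12 + I) (k(I) = (12 + I)*I = I*(12 + I))
H(Z, -15) + k(168) = 40 + 168*(12 + 168) = 40 + 168*180 = 40 + 30240 = 30280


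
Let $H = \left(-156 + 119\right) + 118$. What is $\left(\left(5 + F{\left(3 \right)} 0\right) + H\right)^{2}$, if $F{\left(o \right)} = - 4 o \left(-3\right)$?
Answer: $7396$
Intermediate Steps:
$F{\left(o \right)} = 12 o$
$H = 81$ ($H = -37 + 118 = 81$)
$\left(\left(5 + F{\left(3 \right)} 0\right) + H\right)^{2} = \left(\left(5 + 12 \cdot 3 \cdot 0\right) + 81\right)^{2} = \left(\left(5 + 36 \cdot 0\right) + 81\right)^{2} = \left(\left(5 + 0\right) + 81\right)^{2} = \left(5 + 81\right)^{2} = 86^{2} = 7396$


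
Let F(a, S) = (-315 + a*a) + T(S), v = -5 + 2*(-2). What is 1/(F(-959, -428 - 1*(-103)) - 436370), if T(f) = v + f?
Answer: 1/482662 ≈ 2.0718e-6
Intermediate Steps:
v = -9 (v = -5 - 4 = -9)
T(f) = -9 + f
F(a, S) = -324 + S + a² (F(a, S) = (-315 + a*a) + (-9 + S) = (-315 + a²) + (-9 + S) = -324 + S + a²)
1/(F(-959, -428 - 1*(-103)) - 436370) = 1/((-324 + (-428 - 1*(-103)) + (-959)²) - 436370) = 1/((-324 + (-428 + 103) + 919681) - 436370) = 1/((-324 - 325 + 919681) - 436370) = 1/(919032 - 436370) = 1/482662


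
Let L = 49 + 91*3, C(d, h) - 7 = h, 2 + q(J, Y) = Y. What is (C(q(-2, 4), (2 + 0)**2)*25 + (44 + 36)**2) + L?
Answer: 6997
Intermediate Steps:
q(J, Y) = -2 + Y
C(d, h) = 7 + h
L = 322 (L = 49 + 273 = 322)
(C(q(-2, 4), (2 + 0)**2)*25 + (44 + 36)**2) + L = ((7 + (2 + 0)**2)*25 + (44 + 36)**2) + 322 = ((7 + 2**2)*25 + 80**2) + 322 = ((7 + 4)*25 + 6400) + 322 = (11*25 + 6400) + 322 = (275 + 6400) + 322 = 6675 + 322 = 6997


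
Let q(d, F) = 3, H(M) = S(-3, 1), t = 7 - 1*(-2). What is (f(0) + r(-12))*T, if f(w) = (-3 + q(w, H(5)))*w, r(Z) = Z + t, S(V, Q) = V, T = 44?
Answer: -132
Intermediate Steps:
t = 9 (t = 7 + 2 = 9)
H(M) = -3
r(Z) = 9 + Z (r(Z) = Z + 9 = 9 + Z)
f(w) = 0 (f(w) = (-3 + 3)*w = 0*w = 0)
(f(0) + r(-12))*T = (0 + (9 - 12))*44 = (0 - 3)*44 = -3*44 = -132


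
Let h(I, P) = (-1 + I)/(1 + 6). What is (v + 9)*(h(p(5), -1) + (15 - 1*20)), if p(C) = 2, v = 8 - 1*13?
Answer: -136/7 ≈ -19.429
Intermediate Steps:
v = -5 (v = 8 - 13 = -5)
h(I, P) = -⅐ + I/7 (h(I, P) = (-1 + I)/7 = (-1 + I)*(⅐) = -⅐ + I/7)
(v + 9)*(h(p(5), -1) + (15 - 1*20)) = (-5 + 9)*((-⅐ + (⅐)*2) + (15 - 1*20)) = 4*((-⅐ + 2/7) + (15 - 20)) = 4*(⅐ - 5) = 4*(-34/7) = -136/7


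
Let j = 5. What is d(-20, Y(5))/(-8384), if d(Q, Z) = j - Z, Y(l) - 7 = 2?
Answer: 1/2096 ≈ 0.00047710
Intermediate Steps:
Y(l) = 9 (Y(l) = 7 + 2 = 9)
d(Q, Z) = 5 - Z
d(-20, Y(5))/(-8384) = (5 - 1*9)/(-8384) = (5 - 9)*(-1/8384) = -4*(-1/8384) = 1/2096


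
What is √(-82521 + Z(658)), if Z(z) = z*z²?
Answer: √284807791 ≈ 16876.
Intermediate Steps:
Z(z) = z³
√(-82521 + Z(658)) = √(-82521 + 658³) = √(-82521 + 284890312) = √284807791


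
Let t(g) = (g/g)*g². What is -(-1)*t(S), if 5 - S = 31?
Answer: 676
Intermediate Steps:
S = -26 (S = 5 - 1*31 = 5 - 31 = -26)
t(g) = g² (t(g) = 1*g² = g²)
-(-1)*t(S) = -(-1)*(-26)² = -(-1)*676 = -1*(-676) = 676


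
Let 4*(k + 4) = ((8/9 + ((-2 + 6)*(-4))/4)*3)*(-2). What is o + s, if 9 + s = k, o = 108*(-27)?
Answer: -8773/3 ≈ -2924.3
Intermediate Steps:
o = -2916
k = 2/3 (k = -4 + (((8/9 + ((-2 + 6)*(-4))/4)*3)*(-2))/4 = -4 + (((8*(1/9) + (4*(-4))*(1/4))*3)*(-2))/4 = -4 + (((8/9 - 16*1/4)*3)*(-2))/4 = -4 + (((8/9 - 4)*3)*(-2))/4 = -4 + (-28/9*3*(-2))/4 = -4 + (-28/3*(-2))/4 = -4 + (1/4)*(56/3) = -4 + 14/3 = 2/3 ≈ 0.66667)
s = -25/3 (s = -9 + 2/3 = -25/3 ≈ -8.3333)
o + s = -2916 - 25/3 = -8773/3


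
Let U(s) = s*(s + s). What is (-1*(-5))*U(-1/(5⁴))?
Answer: 2/78125 ≈ 2.5600e-5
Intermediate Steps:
U(s) = 2*s² (U(s) = s*(2*s) = 2*s²)
(-1*(-5))*U(-1/(5⁴)) = (-1*(-5))*(2*(-1/(5⁴))²) = 5*(2*(-1/625)²) = 5*(2*(1/390625)) = 5*(2/390625) = 2/78125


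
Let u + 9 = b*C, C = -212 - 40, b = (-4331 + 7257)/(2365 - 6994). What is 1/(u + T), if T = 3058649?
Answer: 1543/4719727304 ≈ 3.2693e-7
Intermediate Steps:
b = -2926/4629 (b = 2926/(-4629) = 2926*(-1/4629) = -2926/4629 ≈ -0.63210)
C = -252
u = 231897/1543 (u = -9 - 2926/4629*(-252) = -9 + 245784/1543 = 231897/1543 ≈ 150.29)
1/(u + T) = 1/(231897/1543 + 3058649) = 1/(4719727304/1543) = 1543/4719727304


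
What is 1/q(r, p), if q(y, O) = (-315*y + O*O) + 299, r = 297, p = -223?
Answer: -1/43527 ≈ -2.2974e-5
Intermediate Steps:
q(y, O) = 299 + O² - 315*y (q(y, O) = (-315*y + O²) + 299 = (O² - 315*y) + 299 = 299 + O² - 315*y)
1/q(r, p) = 1/(299 + (-223)² - 315*297) = 1/(299 + 49729 - 93555) = 1/(-43527) = -1/43527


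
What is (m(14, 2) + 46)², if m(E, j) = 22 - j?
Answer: 4356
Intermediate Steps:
(m(14, 2) + 46)² = ((22 - 1*2) + 46)² = ((22 - 2) + 46)² = (20 + 46)² = 66² = 4356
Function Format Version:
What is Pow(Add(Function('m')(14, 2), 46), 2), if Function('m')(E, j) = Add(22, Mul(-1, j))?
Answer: 4356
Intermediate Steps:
Pow(Add(Function('m')(14, 2), 46), 2) = Pow(Add(Add(22, Mul(-1, 2)), 46), 2) = Pow(Add(Add(22, -2), 46), 2) = Pow(Add(20, 46), 2) = Pow(66, 2) = 4356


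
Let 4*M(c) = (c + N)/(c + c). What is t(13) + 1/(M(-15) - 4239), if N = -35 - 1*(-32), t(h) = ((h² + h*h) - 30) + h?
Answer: 27213397/84777 ≈ 321.00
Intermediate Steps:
t(h) = -30 + h + 2*h² (t(h) = ((h² + h²) - 30) + h = (2*h² - 30) + h = (-30 + 2*h²) + h = -30 + h + 2*h²)
N = -3 (N = -35 + 32 = -3)
M(c) = (-3 + c)/(8*c) (M(c) = ((c - 3)/(c + c))/4 = ((-3 + c)/((2*c)))/4 = ((-3 + c)*(1/(2*c)))/4 = ((-3 + c)/(2*c))/4 = (-3 + c)/(8*c))
t(13) + 1/(M(-15) - 4239) = (-30 + 13 + 2*13²) + 1/((⅛)*(-3 - 15)/(-15) - 4239) = (-30 + 13 + 2*169) + 1/((⅛)*(-1/15)*(-18) - 4239) = (-30 + 13 + 338) + 1/(3/20 - 4239) = 321 + 1/(-84777/20) = 321 - 20/84777 = 27213397/84777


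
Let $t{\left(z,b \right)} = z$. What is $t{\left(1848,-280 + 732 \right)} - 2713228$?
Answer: $-2711380$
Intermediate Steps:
$t{\left(1848,-280 + 732 \right)} - 2713228 = 1848 - 2713228 = -2711380$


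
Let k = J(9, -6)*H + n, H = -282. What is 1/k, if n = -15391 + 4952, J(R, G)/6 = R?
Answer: -1/25667 ≈ -3.8961e-5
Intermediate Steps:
J(R, G) = 6*R
n = -10439
k = -25667 (k = (6*9)*(-282) - 10439 = 54*(-282) - 10439 = -15228 - 10439 = -25667)
1/k = 1/(-25667) = -1/25667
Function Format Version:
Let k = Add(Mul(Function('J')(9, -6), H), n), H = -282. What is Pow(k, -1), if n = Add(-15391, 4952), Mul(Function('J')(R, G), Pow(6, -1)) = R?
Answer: Rational(-1, 25667) ≈ -3.8961e-5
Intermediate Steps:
Function('J')(R, G) = Mul(6, R)
n = -10439
k = -25667 (k = Add(Mul(Mul(6, 9), -282), -10439) = Add(Mul(54, -282), -10439) = Add(-15228, -10439) = -25667)
Pow(k, -1) = Pow(-25667, -1) = Rational(-1, 25667)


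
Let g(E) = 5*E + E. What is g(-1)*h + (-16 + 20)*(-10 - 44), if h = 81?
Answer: -702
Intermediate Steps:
g(E) = 6*E
g(-1)*h + (-16 + 20)*(-10 - 44) = (6*(-1))*81 + (-16 + 20)*(-10 - 44) = -6*81 + 4*(-54) = -486 - 216 = -702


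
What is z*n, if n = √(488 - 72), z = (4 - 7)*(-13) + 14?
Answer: 212*√26 ≈ 1081.0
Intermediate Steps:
z = 53 (z = -3*(-13) + 14 = 39 + 14 = 53)
n = 4*√26 (n = √416 = 4*√26 ≈ 20.396)
z*n = 53*(4*√26) = 212*√26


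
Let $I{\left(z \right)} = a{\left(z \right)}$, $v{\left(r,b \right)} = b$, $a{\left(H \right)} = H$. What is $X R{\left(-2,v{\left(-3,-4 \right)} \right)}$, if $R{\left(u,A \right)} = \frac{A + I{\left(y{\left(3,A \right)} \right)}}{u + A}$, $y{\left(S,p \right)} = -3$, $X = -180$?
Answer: $-210$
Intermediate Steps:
$I{\left(z \right)} = z$
$R{\left(u,A \right)} = \frac{-3 + A}{A + u}$ ($R{\left(u,A \right)} = \frac{A - 3}{u + A} = \frac{-3 + A}{A + u}$)
$X R{\left(-2,v{\left(-3,-4 \right)} \right)} = - 180 \frac{-3 - 4}{-4 - 2} = - 180 \frac{1}{-6} \left(-7\right) = - 180 \left(\left(- \frac{1}{6}\right) \left(-7\right)\right) = \left(-180\right) \frac{7}{6} = -210$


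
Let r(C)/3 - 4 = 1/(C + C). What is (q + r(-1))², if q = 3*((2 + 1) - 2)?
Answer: 729/4 ≈ 182.25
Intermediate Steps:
r(C) = 12 + 3/(2*C) (r(C) = 12 + 3/(C + C) = 12 + 3/((2*C)) = 12 + 3*(1/(2*C)) = 12 + 3/(2*C))
q = 3 (q = 3*(3 - 2) = 3*1 = 3)
(q + r(-1))² = (3 + (12 + (3/2)/(-1)))² = (3 + (12 + (3/2)*(-1)))² = (3 + (12 - 3/2))² = (3 + 21/2)² = (27/2)² = 729/4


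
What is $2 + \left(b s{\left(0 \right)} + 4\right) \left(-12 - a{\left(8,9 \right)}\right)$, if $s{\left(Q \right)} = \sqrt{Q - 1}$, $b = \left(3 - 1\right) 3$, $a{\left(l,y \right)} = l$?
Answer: $-78 - 120 i \approx -78.0 - 120.0 i$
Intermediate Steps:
$b = 6$ ($b = 2 \cdot 3 = 6$)
$s{\left(Q \right)} = \sqrt{-1 + Q}$
$2 + \left(b s{\left(0 \right)} + 4\right) \left(-12 - a{\left(8,9 \right)}\right) = 2 + \left(6 \sqrt{-1 + 0} + 4\right) \left(-12 - 8\right) = 2 + \left(6 \sqrt{-1} + 4\right) \left(-12 - 8\right) = 2 + \left(6 i + 4\right) \left(-20\right) = 2 + \left(4 + 6 i\right) \left(-20\right) = 2 - \left(80 + 120 i\right) = -78 - 120 i$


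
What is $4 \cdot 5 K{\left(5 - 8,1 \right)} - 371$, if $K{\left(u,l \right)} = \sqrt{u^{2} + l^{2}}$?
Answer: $-371 + 20 \sqrt{10} \approx -307.75$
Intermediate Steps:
$K{\left(u,l \right)} = \sqrt{l^{2} + u^{2}}$
$4 \cdot 5 K{\left(5 - 8,1 \right)} - 371 = 4 \cdot 5 \sqrt{1^{2} + \left(5 - 8\right)^{2}} - 371 = 20 \sqrt{1 + \left(-3\right)^{2}} - 371 = 20 \sqrt{1 + 9} - 371 = 20 \sqrt{10} - 371 = -371 + 20 \sqrt{10}$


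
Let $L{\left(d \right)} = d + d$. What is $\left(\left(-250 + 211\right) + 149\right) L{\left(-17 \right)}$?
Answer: $-3740$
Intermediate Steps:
$L{\left(d \right)} = 2 d$
$\left(\left(-250 + 211\right) + 149\right) L{\left(-17 \right)} = \left(\left(-250 + 211\right) + 149\right) 2 \left(-17\right) = \left(-39 + 149\right) \left(-34\right) = 110 \left(-34\right) = -3740$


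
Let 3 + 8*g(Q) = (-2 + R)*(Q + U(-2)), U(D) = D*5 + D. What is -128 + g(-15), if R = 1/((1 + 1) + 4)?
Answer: -1955/16 ≈ -122.19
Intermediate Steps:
U(D) = 6*D (U(D) = 5*D + D = 6*D)
R = ⅙ (R = 1/(2 + 4) = 1/6 = ⅙ ≈ 0.16667)
g(Q) = 19/8 - 11*Q/48 (g(Q) = -3/8 + ((-2 + ⅙)*(Q + 6*(-2)))/8 = -3/8 + (-11*(Q - 12)/6)/8 = -3/8 + (-11*(-12 + Q)/6)/8 = -3/8 + (22 - 11*Q/6)/8 = -3/8 + (11/4 - 11*Q/48) = 19/8 - 11*Q/48)
-128 + g(-15) = -128 + (19/8 - 11/48*(-15)) = -128 + (19/8 + 55/16) = -128 + 93/16 = -1955/16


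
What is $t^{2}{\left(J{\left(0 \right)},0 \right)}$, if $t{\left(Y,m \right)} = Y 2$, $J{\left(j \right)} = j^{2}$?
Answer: $0$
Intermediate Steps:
$t{\left(Y,m \right)} = 2 Y$
$t^{2}{\left(J{\left(0 \right)},0 \right)} = \left(2 \cdot 0^{2}\right)^{2} = \left(2 \cdot 0\right)^{2} = 0^{2} = 0$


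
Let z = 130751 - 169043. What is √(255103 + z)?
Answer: √216811 ≈ 465.63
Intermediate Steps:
z = -38292
√(255103 + z) = √(255103 - 38292) = √216811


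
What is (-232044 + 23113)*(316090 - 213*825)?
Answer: -29326599815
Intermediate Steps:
(-232044 + 23113)*(316090 - 213*825) = -208931*(316090 - 175725) = -208931*140365 = -29326599815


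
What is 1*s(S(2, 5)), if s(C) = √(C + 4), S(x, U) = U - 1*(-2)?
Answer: √11 ≈ 3.3166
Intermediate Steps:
S(x, U) = 2 + U (S(x, U) = U + 2 = 2 + U)
s(C) = √(4 + C)
1*s(S(2, 5)) = 1*√(4 + (2 + 5)) = 1*√(4 + 7) = 1*√11 = √11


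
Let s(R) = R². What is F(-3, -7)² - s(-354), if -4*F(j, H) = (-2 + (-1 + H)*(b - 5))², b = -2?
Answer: 406125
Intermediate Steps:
F(j, H) = -(5 - 7*H)²/4 (F(j, H) = -(-2 + (-1 + H)*(-2 - 5))²/4 = -(-2 + (-1 + H)*(-7))²/4 = -(-2 + (7 - 7*H))²/4 = -(5 - 7*H)²/4)
F(-3, -7)² - s(-354) = (-(-5 + 7*(-7))²/4)² - 1*(-354)² = (-(-5 - 49)²/4)² - 1*125316 = (-¼*(-54)²)² - 125316 = (-¼*2916)² - 125316 = (-729)² - 125316 = 531441 - 125316 = 406125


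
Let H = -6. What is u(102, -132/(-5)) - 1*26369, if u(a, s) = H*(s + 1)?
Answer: -132667/5 ≈ -26533.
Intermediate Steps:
u(a, s) = -6 - 6*s (u(a, s) = -6*(s + 1) = -6*(1 + s) = -6 - 6*s)
u(102, -132/(-5)) - 1*26369 = (-6 - (-792)/(-5)) - 1*26369 = (-6 - (-792)*(-1)/5) - 26369 = (-6 - 6*132/5) - 26369 = (-6 - 792/5) - 26369 = -822/5 - 26369 = -132667/5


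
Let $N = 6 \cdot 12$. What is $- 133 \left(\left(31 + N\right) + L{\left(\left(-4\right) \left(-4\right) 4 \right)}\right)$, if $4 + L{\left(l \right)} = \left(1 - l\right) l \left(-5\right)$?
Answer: $-2694447$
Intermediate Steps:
$N = 72$
$L{\left(l \right)} = -4 - 5 l \left(1 - l\right)$ ($L{\left(l \right)} = -4 + \left(1 - l\right) l \left(-5\right) = -4 + l \left(1 - l\right) \left(-5\right) = -4 - 5 l \left(1 - l\right)$)
$- 133 \left(\left(31 + N\right) + L{\left(\left(-4\right) \left(-4\right) 4 \right)}\right) = - 133 \left(\left(31 + 72\right) - \left(4 - 20480 + 5 \left(\left(-4\right) \left(-4\right)\right) 4\right)\right) = - 133 \left(103 - \left(4 - 20480 + 5 \cdot 16 \cdot 4\right)\right) = - 133 \left(103 - \left(324 - 20480\right)\right) = - 133 \left(103 - -20156\right) = - 133 \left(103 + 20156\right) = \left(-133\right) 20259 = -2694447$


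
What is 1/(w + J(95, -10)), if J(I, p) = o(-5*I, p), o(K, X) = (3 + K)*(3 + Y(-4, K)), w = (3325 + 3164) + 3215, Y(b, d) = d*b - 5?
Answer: -1/886152 ≈ -1.1285e-6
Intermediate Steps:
Y(b, d) = -5 + b*d (Y(b, d) = b*d - 5 = -5 + b*d)
w = 9704 (w = 6489 + 3215 = 9704)
o(K, X) = (-2 - 4*K)*(3 + K) (o(K, X) = (3 + K)*(3 + (-5 - 4*K)) = (3 + K)*(-2 - 4*K) = (-2 - 4*K)*(3 + K))
J(I, p) = -6 - 100*I**2 + 70*I (J(I, p) = -6 - (-70)*I - 4*25*I**2 = -6 + 70*I - 100*I**2 = -6 - 100*I**2 + 70*I)
1/(w + J(95, -10)) = 1/(9704 + (-6 - 100*95**2 + 70*95)) = 1/(9704 + (-6 - 100*9025 + 6650)) = 1/(9704 + (-6 - 902500 + 6650)) = 1/(9704 - 895856) = 1/(-886152) = -1/886152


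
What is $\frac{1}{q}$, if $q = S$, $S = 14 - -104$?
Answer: $\frac{1}{118} \approx 0.0084746$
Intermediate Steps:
$S = 118$ ($S = 14 + 104 = 118$)
$q = 118$
$\frac{1}{q} = \frac{1}{118}$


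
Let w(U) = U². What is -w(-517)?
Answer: -267289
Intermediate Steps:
-w(-517) = -1*(-517)² = -1*267289 = -267289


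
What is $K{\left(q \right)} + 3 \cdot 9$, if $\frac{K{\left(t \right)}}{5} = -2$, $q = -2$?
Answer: $17$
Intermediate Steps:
$K{\left(t \right)} = -10$ ($K{\left(t \right)} = 5 \left(-2\right) = -10$)
$K{\left(q \right)} + 3 \cdot 9 = -10 + 3 \cdot 9 = -10 + 27 = 17$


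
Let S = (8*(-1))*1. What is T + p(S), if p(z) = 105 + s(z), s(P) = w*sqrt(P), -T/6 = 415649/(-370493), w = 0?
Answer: 41395659/370493 ≈ 111.73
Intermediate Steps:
S = -8 (S = -8*1 = -8)
T = 2493894/370493 (T = -2493894/(-370493) = -2493894*(-1)/370493 = -6*(-415649/370493) = 2493894/370493 ≈ 6.7313)
s(P) = 0 (s(P) = 0*sqrt(P) = 0)
p(z) = 105 (p(z) = 105 + 0 = 105)
T + p(S) = 2493894/370493 + 105 = 41395659/370493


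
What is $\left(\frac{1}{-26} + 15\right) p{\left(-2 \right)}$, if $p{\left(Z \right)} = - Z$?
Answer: $\frac{389}{13} \approx 29.923$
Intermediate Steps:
$\left(\frac{1}{-26} + 15\right) p{\left(-2 \right)} = \left(\frac{1}{-26} + 15\right) \left(\left(-1\right) \left(-2\right)\right) = \left(- \frac{1}{26} + 15\right) 2 = \frac{389}{26} \cdot 2 = \frac{389}{13}$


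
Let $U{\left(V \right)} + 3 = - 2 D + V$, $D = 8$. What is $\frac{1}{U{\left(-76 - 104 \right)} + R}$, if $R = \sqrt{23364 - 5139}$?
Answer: $- \frac{1}{64} \approx -0.015625$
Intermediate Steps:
$R = 135$ ($R = \sqrt{18225} = 135$)
$U{\left(V \right)} = -19 + V$ ($U{\left(V \right)} = -3 + \left(\left(-2\right) 8 + V\right) = -3 + \left(-16 + V\right) = -19 + V$)
$\frac{1}{U{\left(-76 - 104 \right)} + R} = \frac{1}{\left(-19 - 180\right) + 135} = \frac{1}{-199 + 135} = \frac{1}{-64} = - \frac{1}{64}$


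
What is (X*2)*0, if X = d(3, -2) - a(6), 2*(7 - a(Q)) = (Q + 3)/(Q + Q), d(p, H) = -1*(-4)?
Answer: 0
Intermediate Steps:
d(p, H) = 4
a(Q) = 7 - (3 + Q)/(4*Q) (a(Q) = 7 - (Q + 3)/(2*(Q + Q)) = 7 - (3 + Q)/(2*(2*Q)) = 7 - (3 + Q)*1/(2*Q)/2 = 7 - (3 + Q)/(4*Q))
X = -21/8 (X = 4 - 3*(-1 + 9*6)/(4*6) = 4 - 3*(-1 + 54)/(4*6) = 4 - 3*53/(4*6) = 4 - 1*53/8 = 4 - 53/8 = -21/8 ≈ -2.6250)
(X*2)*0 = -21/8*2*0 = -21/4*0 = 0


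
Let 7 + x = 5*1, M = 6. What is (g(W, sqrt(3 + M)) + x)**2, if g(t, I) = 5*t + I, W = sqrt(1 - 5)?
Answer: -99 + 20*I ≈ -99.0 + 20.0*I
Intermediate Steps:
W = 2*I (W = sqrt(-4) = 2*I ≈ 2.0*I)
g(t, I) = I + 5*t
x = -2 (x = -7 + 5*1 = -7 + 5 = -2)
(g(W, sqrt(3 + M)) + x)**2 = ((sqrt(3 + 6) + 5*(2*I)) - 2)**2 = ((sqrt(9) + 10*I) - 2)**2 = ((3 + 10*I) - 2)**2 = (1 + 10*I)**2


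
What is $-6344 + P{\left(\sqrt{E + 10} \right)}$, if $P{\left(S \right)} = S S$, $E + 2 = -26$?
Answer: $-6362$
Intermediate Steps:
$E = -28$ ($E = -2 - 26 = -28$)
$P{\left(S \right)} = S^{2}$
$-6344 + P{\left(\sqrt{E + 10} \right)} = -6344 + \left(\sqrt{-28 + 10}\right)^{2} = -6344 + \left(\sqrt{-18}\right)^{2} = -6344 + \left(3 i \sqrt{2}\right)^{2} = -6344 - 18 = -6362$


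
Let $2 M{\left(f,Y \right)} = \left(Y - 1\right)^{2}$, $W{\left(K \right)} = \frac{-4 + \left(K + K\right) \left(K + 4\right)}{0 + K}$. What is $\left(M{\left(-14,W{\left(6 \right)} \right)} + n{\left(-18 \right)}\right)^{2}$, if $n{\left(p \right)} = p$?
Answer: $\frac{7295401}{324} \approx 22517.0$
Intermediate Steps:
$W{\left(K \right)} = \frac{-4 + 2 K \left(4 + K\right)}{K}$
$M{\left(f,Y \right)} = \frac{\left(-1 + Y\right)^{2}}{2}$ ($M{\left(f,Y \right)} = \frac{\left(Y - 1\right)^{2}}{2} = \frac{\left(-1 + Y\right)^{2}}{2}$)
$\left(M{\left(-14,W{\left(6 \right)} \right)} + n{\left(-18 \right)}\right)^{2} = \left(\frac{\left(-1 + \left(8 - \frac{4}{6} + 2 \cdot 6\right)\right)^{2}}{2} - 18\right)^{2} = \left(\frac{\left(-1 + \left(8 - \frac{2}{3} + 12\right)\right)^{2}}{2} - 18\right)^{2} = \left(\frac{\left(-1 + \frac{58}{3}\right)^{2}}{2} - 18\right)^{2} = \left(\frac{\left(\frac{55}{3}\right)^{2}}{2} - 18\right)^{2} = \left(\frac{1}{2} \cdot \frac{3025}{9} - 18\right)^{2} = \left(\frac{3025}{18} - 18\right)^{2} = \left(\frac{2701}{18}\right)^{2} = \frac{7295401}{324}$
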